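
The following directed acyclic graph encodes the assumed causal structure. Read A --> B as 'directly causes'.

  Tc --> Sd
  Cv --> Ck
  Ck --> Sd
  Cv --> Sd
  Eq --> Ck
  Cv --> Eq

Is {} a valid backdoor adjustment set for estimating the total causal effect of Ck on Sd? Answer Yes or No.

Backdoor paths from Ck to Sd (paths whose first edge points into Ck):
  P1: Ck <- Cv -> Sd
  P2: Ck <- Eq <- Cv -> Sd
Condition 1 (no descendant of Ck in the set): holds — descendants of Ck are {Sd}; none are in {}.
Condition 2 (every backdoor path blocked by {}):
  P1: open — no interior node is in the conditioning set.
  P2: open — no interior node is in the conditioning set.
{} does not satisfy the backdoor criterion.

No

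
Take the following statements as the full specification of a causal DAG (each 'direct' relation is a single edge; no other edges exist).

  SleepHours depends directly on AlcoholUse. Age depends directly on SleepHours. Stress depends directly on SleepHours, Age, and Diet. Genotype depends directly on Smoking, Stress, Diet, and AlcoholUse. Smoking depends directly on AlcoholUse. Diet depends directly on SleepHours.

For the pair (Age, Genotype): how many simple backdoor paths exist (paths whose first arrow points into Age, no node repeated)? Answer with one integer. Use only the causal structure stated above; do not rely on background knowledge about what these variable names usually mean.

A backdoor path from Age to Genotype is any simple undirected path whose first edge points into Age (i.e. leaves Age via a parent).
Parents of Age: {SleepHours}.
Enumerating:
  P1: Age <- SleepHours <- AlcoholUse -> Smoking -> Genotype
  P2: Age <- SleepHours <- AlcoholUse -> Genotype
  P3: Age <- SleepHours -> Diet -> Stress -> Genotype
  P4: Age <- SleepHours -> Diet -> Genotype
  P5: Age <- SleepHours -> Stress <- Diet -> Genotype
  P6: Age <- SleepHours -> Stress -> Genotype
That exhausts the simple backdoor paths. Count: 6.

6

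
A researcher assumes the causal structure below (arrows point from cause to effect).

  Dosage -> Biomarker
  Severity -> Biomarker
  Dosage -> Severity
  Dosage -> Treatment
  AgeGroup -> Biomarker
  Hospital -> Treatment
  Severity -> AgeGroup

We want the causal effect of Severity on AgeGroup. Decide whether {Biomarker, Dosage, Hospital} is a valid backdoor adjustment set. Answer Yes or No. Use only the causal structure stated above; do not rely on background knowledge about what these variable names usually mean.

No

Backdoor paths from Severity to AgeGroup (paths whose first edge points into Severity):
  P1: Severity <- Dosage -> Biomarker <- AgeGroup
Condition 1 (no descendant of Severity in the set): FAILS — Biomarker is a descendant of Severity.
Condition 2 (every backdoor path blocked by {Biomarker, Dosage, Hospital}):
  P1: blocked at fork node Dosage ∈ conditioning set.
{Biomarker, Dosage, Hospital} does not satisfy the backdoor criterion.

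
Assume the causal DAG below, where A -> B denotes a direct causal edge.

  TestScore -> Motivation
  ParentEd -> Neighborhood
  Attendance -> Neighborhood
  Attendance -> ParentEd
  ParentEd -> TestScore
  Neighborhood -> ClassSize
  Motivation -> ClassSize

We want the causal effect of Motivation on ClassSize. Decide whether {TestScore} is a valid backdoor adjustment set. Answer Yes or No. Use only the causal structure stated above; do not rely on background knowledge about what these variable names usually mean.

Yes

Backdoor paths from Motivation to ClassSize (paths whose first edge points into Motivation):
  P1: Motivation <- TestScore <- ParentEd <- Attendance -> Neighborhood -> ClassSize
  P2: Motivation <- TestScore <- ParentEd -> Neighborhood -> ClassSize
Condition 1 (no descendant of Motivation in the set): holds — descendants of Motivation are {ClassSize}; none are in {TestScore}.
Condition 2 (every backdoor path blocked by {TestScore}):
  P1: blocked at chain node TestScore ∈ conditioning set.
  P2: blocked at chain node TestScore ∈ conditioning set.
{TestScore} satisfies the backdoor criterion.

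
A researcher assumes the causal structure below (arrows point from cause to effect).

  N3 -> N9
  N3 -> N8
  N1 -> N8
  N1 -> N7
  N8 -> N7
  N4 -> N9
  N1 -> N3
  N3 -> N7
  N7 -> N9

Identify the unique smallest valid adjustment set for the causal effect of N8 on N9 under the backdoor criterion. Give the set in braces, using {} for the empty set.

{N1, N3}

Variables eligible for adjustment (non-descendants of N8, excluding N8 and N9): {N1, N3, N4}.
Backdoor paths from N8 to N9:
  P1: N8 <- N1 -> N3 -> N7 -> N9
  P2: N8 <- N1 -> N3 -> N9
  P3: N8 <- N1 -> N7 <- N3 -> N9
  P4: N8 <- N1 -> N7 -> N9
  P5: N8 <- N3 <- N1 -> N7 -> N9
  P6: N8 <- N3 -> N7 -> N9
  P7: N8 <- N3 -> N9
The empty set is not sufficient: P1 (N8 <- N1 -> N3 -> N7 -> N9) has no collider blocking it and no conditioned non-collider, so it is open.
Try {N1, N3}:
  P1: blocked at fork node N1 ∈ conditioning set.
  P2: blocked at fork node N1 ∈ conditioning set.
  P3: blocked at fork node N1 ∈ conditioning set.
  P4: blocked at fork node N1 ∈ conditioning set.
  P5: blocked at chain node N3 ∈ conditioning set.
  P6: blocked at fork node N3 ∈ conditioning set.
  P7: blocked at fork node N3 ∈ conditioning set.
{N1, N3} contains no descendant of N8 and blocks every backdoor path.
Every element of {N1, N3} is needed (dropping N1 leaves P4 open; dropping N3 leaves P6 open), so no proper subset is valid.
Among all size-2 subsets of the eligible variables, only {N1, N3} blocks every backdoor path, so it is the unique smallest valid adjustment set.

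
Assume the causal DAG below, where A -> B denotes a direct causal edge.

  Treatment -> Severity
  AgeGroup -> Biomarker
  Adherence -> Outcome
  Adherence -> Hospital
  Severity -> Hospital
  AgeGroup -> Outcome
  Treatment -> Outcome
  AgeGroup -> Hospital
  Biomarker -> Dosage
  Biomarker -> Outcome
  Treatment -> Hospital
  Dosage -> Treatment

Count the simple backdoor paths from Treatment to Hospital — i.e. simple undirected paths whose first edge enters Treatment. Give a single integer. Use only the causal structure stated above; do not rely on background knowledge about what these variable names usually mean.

4

A backdoor path from Treatment to Hospital is any simple undirected path whose first edge points into Treatment (i.e. leaves Treatment via a parent).
Parents of Treatment: {Dosage}.
Enumerating:
  P1: Treatment <- Dosage <- Biomarker <- AgeGroup -> Outcome <- Adherence -> Hospital
  P2: Treatment <- Dosage <- Biomarker <- AgeGroup -> Hospital
  P3: Treatment <- Dosage <- Biomarker -> Outcome <- AgeGroup -> Hospital
  P4: Treatment <- Dosage <- Biomarker -> Outcome <- Adherence -> Hospital
That exhausts the simple backdoor paths. Count: 4.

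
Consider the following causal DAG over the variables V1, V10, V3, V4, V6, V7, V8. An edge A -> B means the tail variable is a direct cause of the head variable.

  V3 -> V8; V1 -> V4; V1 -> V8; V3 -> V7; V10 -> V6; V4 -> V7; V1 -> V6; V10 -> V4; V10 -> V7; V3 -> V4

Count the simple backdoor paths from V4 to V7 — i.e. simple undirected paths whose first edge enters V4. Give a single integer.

6

A backdoor path from V4 to V7 is any simple undirected path whose first edge points into V4 (i.e. leaves V4 via a parent).
Parents of V4: {V1, V10, V3}.
Enumerating:
  P1: V4 <- V10 -> V7
  P2: V4 <- V10 -> V6 <- V1 -> V8 <- V3 -> V7
  P3: V4 <- V3 -> V8 <- V1 -> V6 <- V10 -> V7
  P4: V4 <- V3 -> V7
  P5: V4 <- V1 -> V8 <- V3 -> V7
  P6: V4 <- V1 -> V6 <- V10 -> V7
That exhausts the simple backdoor paths. Count: 6.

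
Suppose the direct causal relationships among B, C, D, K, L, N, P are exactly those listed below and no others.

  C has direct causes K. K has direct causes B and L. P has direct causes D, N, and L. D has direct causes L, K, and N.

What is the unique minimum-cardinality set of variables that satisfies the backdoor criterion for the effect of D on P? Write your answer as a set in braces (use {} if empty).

Variables eligible for adjustment (non-descendants of D, excluding D and P): {B, C, K, L, N}.
Backdoor paths from D to P:
  P1: D <- N -> P
  P2: D <- L -> P
  P3: D <- K <- L -> P
The empty set is not sufficient: P1 (D <- N -> P) has no collider blocking it and no conditioned non-collider, so it is open.
Try {L, N}:
  P1: blocked at fork node N ∈ conditioning set.
  P2: blocked at fork node L ∈ conditioning set.
  P3: blocked at fork node L ∈ conditioning set.
{L, N} contains no descendant of D and blocks every backdoor path.
Every element of {L, N} is needed (dropping L leaves P2 open; dropping N leaves P1 open), so no proper subset is valid.
Among all size-2 subsets of the eligible variables, only {L, N} blocks every backdoor path, so it is the unique smallest valid adjustment set.

{L, N}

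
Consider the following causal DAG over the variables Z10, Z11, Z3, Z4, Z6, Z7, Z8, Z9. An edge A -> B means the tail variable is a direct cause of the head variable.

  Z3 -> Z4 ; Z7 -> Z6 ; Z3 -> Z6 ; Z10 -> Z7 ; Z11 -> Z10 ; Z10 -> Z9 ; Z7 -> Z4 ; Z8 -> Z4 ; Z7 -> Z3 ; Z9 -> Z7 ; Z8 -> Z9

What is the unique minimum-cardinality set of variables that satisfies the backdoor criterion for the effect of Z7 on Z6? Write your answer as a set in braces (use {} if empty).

{}

Variables eligible for adjustment (non-descendants of Z7, excluding Z7 and Z6): {Z10, Z11, Z8, Z9}.
Backdoor paths from Z7 to Z6:
  P1: Z7 <- Z10 -> Z9 <- Z8 -> Z4 <- Z3 -> Z6
  P2: Z7 <- Z9 <- Z8 -> Z4 <- Z3 -> Z6
Each backdoor path contains an unconditioned collider, so every path is already blocked with the empty conditioning set:
  P1: blocked at collider Z9 (neither it nor any descendant is in the conditioning set).
  P2: blocked at collider Z4 (neither it nor any descendant is in the conditioning set).
The empty set is therefore the unique smallest valid set.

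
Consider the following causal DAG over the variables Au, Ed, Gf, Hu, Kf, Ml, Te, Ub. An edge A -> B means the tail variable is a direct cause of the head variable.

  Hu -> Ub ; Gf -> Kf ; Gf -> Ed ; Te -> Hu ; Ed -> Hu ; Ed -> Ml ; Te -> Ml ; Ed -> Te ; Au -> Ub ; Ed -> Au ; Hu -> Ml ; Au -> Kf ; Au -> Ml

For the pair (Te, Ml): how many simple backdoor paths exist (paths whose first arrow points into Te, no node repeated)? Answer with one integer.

7

A backdoor path from Te to Ml is any simple undirected path whose first edge points into Te (i.e. leaves Te via a parent).
Parents of Te: {Ed}.
Enumerating:
  P1: Te <- Ed <- Gf -> Kf <- Au -> Ub <- Hu -> Ml
  P2: Te <- Ed <- Gf -> Kf <- Au -> Ml
  P3: Te <- Ed -> Au -> Ub <- Hu -> Ml
  P4: Te <- Ed -> Au -> Ml
  P5: Te <- Ed -> Hu -> Ub <- Au -> Ml
  P6: Te <- Ed -> Hu -> Ml
  P7: Te <- Ed -> Ml
That exhausts the simple backdoor paths. Count: 7.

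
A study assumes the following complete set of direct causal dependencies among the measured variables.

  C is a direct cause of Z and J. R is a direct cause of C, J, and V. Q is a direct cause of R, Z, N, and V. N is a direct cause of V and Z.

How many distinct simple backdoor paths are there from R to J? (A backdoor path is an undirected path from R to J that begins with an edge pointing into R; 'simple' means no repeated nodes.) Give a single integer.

3

A backdoor path from R to J is any simple undirected path whose first edge points into R (i.e. leaves R via a parent).
Parents of R: {Q}.
Enumerating:
  P1: R <- Q -> N -> Z <- C -> J
  P2: R <- Q -> Z <- C -> J
  P3: R <- Q -> V <- N -> Z <- C -> J
That exhausts the simple backdoor paths. Count: 3.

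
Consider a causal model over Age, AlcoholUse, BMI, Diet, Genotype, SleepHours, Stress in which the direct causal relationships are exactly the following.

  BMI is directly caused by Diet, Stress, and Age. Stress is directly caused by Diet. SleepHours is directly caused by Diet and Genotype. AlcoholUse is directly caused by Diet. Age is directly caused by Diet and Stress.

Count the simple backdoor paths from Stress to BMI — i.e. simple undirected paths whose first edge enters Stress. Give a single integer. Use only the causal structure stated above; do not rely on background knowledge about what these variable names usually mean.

2

A backdoor path from Stress to BMI is any simple undirected path whose first edge points into Stress (i.e. leaves Stress via a parent).
Parents of Stress: {Diet}.
Enumerating:
  P1: Stress <- Diet -> Age -> BMI
  P2: Stress <- Diet -> BMI
That exhausts the simple backdoor paths. Count: 2.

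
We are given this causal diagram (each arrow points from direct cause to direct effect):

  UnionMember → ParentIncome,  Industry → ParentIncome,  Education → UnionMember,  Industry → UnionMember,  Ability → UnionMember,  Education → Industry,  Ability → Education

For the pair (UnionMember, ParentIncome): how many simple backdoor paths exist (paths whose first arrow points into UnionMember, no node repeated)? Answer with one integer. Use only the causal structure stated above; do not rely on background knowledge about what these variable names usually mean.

3

A backdoor path from UnionMember to ParentIncome is any simple undirected path whose first edge points into UnionMember (i.e. leaves UnionMember via a parent).
Parents of UnionMember: {Ability, Education, Industry}.
Enumerating:
  P1: UnionMember <- Ability -> Education -> Industry -> ParentIncome
  P2: UnionMember <- Education -> Industry -> ParentIncome
  P3: UnionMember <- Industry -> ParentIncome
That exhausts the simple backdoor paths. Count: 3.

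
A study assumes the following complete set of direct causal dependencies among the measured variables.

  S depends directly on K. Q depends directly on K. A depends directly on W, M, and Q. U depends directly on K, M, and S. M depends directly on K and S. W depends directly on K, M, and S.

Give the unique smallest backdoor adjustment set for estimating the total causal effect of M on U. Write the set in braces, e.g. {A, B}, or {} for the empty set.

{K, S}

Variables eligible for adjustment (non-descendants of M, excluding M and U): {K, Q, S}.
Backdoor paths from M to U:
  P1: M <- K -> S -> U
  P2: M <- K -> W <- S -> U
  P3: M <- K -> U
  P4: M <- K -> Q -> A <- W <- S -> U
  P5: M <- S <- K -> U
  P6: M <- S -> W <- K -> U
  P7: M <- S -> W -> A <- Q <- K -> U
  P8: M <- S -> U
The empty set is not sufficient: P1 (M <- K -> S -> U) has no collider blocking it and no conditioned non-collider, so it is open.
Try {K, S}:
  P1: blocked at fork node K ∈ conditioning set.
  P2: blocked at fork node K ∈ conditioning set.
  P3: blocked at fork node K ∈ conditioning set.
  P4: blocked at fork node K ∈ conditioning set.
  P5: blocked at chain node S ∈ conditioning set.
  P6: blocked at fork node S ∈ conditioning set.
  P7: blocked at fork node S ∈ conditioning set.
  P8: blocked at fork node S ∈ conditioning set.
{K, S} contains no descendant of M and blocks every backdoor path.
Every element of {K, S} is needed (dropping K leaves P3 open; dropping S leaves P8 open), so no proper subset is valid.
Among all size-2 subsets of the eligible variables, only {K, S} blocks every backdoor path, so it is the unique smallest valid adjustment set.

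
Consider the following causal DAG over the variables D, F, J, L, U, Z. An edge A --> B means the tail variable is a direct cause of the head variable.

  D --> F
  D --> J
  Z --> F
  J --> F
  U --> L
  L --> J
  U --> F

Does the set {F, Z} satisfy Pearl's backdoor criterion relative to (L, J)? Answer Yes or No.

No

Backdoor paths from L to J (paths whose first edge points into L):
  P1: L <- U -> F <- D -> J
  P2: L <- U -> F <- J
Condition 1 (no descendant of L in the set): FAILS — F is a descendant of L.
Condition 2 (every backdoor path blocked by {F, Z}):
  P1: open — collider(s) F are conditioned on (or have a conditioned descendant) and no non-collider on the path is in the set.
  P2: open — collider(s) F are conditioned on (or have a conditioned descendant) and no non-collider on the path is in the set.
{F, Z} does not satisfy the backdoor criterion.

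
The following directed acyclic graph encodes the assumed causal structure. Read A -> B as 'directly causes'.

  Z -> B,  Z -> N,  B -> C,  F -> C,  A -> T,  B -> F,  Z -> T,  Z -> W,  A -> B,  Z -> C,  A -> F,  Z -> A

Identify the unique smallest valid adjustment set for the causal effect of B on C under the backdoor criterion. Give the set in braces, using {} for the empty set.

Variables eligible for adjustment (non-descendants of B, excluding B and C): {A, N, T, W, Z}.
Backdoor paths from B to C:
  P1: B <- Z -> A -> F -> C
  P2: B <- Z -> C
  P3: B <- Z -> T <- A -> F -> C
  P4: B <- A <- Z -> C
  P5: B <- A -> F -> C
  P6: B <- A -> T <- Z -> C
The empty set is not sufficient: P1 (B <- Z -> A -> F -> C) has no collider blocking it and no conditioned non-collider, so it is open.
Try {A, Z}:
  P1: blocked at fork node Z ∈ conditioning set.
  P2: blocked at fork node Z ∈ conditioning set.
  P3: blocked at fork node Z ∈ conditioning set.
  P4: blocked at chain node A ∈ conditioning set.
  P5: blocked at fork node A ∈ conditioning set.
  P6: blocked at fork node A ∈ conditioning set.
{A, Z} contains no descendant of B and blocks every backdoor path.
Every element of {A, Z} is needed (dropping A leaves P5 open; dropping Z leaves P2 open), so no proper subset is valid.
Among all size-2 subsets of the eligible variables, only {A, Z} blocks every backdoor path, so it is the unique smallest valid adjustment set.

{A, Z}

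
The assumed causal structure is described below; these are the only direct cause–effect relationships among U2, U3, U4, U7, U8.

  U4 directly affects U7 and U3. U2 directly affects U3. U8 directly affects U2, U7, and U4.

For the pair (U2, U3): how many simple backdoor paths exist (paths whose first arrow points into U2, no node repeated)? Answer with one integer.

A backdoor path from U2 to U3 is any simple undirected path whose first edge points into U2 (i.e. leaves U2 via a parent).
Parents of U2: {U8}.
Enumerating:
  P1: U2 <- U8 -> U4 -> U3
  P2: U2 <- U8 -> U7 <- U4 -> U3
That exhausts the simple backdoor paths. Count: 2.

2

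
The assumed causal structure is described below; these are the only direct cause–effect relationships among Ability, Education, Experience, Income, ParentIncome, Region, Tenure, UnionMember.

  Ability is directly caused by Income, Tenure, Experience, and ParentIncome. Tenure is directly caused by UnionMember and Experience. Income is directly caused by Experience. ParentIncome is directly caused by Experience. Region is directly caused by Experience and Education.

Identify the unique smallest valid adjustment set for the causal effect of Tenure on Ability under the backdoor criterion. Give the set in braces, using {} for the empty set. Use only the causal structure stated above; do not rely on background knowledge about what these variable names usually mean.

Variables eligible for adjustment (non-descendants of Tenure, excluding Tenure and Ability): {Education, Experience, Income, ParentIncome, Region, UnionMember}.
Backdoor paths from Tenure to Ability:
  P1: Tenure <- Experience -> Income -> Ability
  P2: Tenure <- Experience -> ParentIncome -> Ability
  P3: Tenure <- Experience -> Ability
The empty set is not sufficient: P1 (Tenure <- Experience -> Income -> Ability) has no collider blocking it and no conditioned non-collider, so it is open.
Try {Experience}:
  P1: blocked at fork node Experience ∈ conditioning set.
  P2: blocked at fork node Experience ∈ conditioning set.
  P3: blocked at fork node Experience ∈ conditioning set.
{Experience} contains no descendant of Tenure and blocks every backdoor path.
No other singleton works — e.g. {UnionMember} leaves P1 open — so {Experience} is the unique smallest valid adjustment set.

{Experience}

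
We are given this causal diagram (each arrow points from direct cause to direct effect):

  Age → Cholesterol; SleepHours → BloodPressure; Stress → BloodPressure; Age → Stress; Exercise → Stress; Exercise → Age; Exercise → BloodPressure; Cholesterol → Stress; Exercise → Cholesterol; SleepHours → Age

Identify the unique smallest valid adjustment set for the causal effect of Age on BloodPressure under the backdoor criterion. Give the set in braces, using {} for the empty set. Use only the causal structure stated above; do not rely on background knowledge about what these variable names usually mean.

{Exercise, SleepHours}

Variables eligible for adjustment (non-descendants of Age, excluding Age and BloodPressure): {Exercise, SleepHours}.
Backdoor paths from Age to BloodPressure:
  P1: Age <- SleepHours -> BloodPressure
  P2: Age <- Exercise -> Cholesterol -> Stress -> BloodPressure
  P3: Age <- Exercise -> Stress -> BloodPressure
  P4: Age <- Exercise -> BloodPressure
The empty set is not sufficient: P1 (Age <- SleepHours -> BloodPressure) has no collider blocking it and no conditioned non-collider, so it is open.
Try {Exercise, SleepHours}:
  P1: blocked at fork node SleepHours ∈ conditioning set.
  P2: blocked at fork node Exercise ∈ conditioning set.
  P3: blocked at fork node Exercise ∈ conditioning set.
  P4: blocked at fork node Exercise ∈ conditioning set.
{Exercise, SleepHours} contains no descendant of Age and blocks every backdoor path.
Every element of {Exercise, SleepHours} is needed (dropping Exercise leaves P2 open; dropping SleepHours leaves P1 open), so no proper subset is valid.
Among all size-2 subsets of the eligible variables, only {Exercise, SleepHours} blocks every backdoor path, so it is the unique smallest valid adjustment set.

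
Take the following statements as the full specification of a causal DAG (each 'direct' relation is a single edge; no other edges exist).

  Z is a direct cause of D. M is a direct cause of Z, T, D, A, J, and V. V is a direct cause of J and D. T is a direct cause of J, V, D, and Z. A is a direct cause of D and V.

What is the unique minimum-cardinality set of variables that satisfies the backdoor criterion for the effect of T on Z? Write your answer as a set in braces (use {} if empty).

Variables eligible for adjustment (non-descendants of T, excluding T and Z): {A, M}.
Backdoor paths from T to Z:
  P1: T <- M -> A -> V -> D <- Z
  P2: T <- M -> A -> D <- Z
  P3: T <- M -> Z
  P4: T <- M -> V <- A -> D <- Z
  P5: T <- M -> V -> D <- Z
  P6: T <- M -> D <- Z
  P7: T <- M -> J <- V <- A -> D <- Z
  P8: T <- M -> J <- V -> D <- Z
The empty set is not sufficient: P3 (T <- M -> Z) has no collider blocking it and no conditioned non-collider, so it is open.
Try {M}:
  P1: blocked at fork node M ∈ conditioning set.
  P2: blocked at fork node M ∈ conditioning set.
  P3: blocked at fork node M ∈ conditioning set.
  P4: blocked at fork node M ∈ conditioning set.
  P5: blocked at fork node M ∈ conditioning set.
  P6: blocked at fork node M ∈ conditioning set.
  P7: blocked at fork node M ∈ conditioning set.
  P8: blocked at fork node M ∈ conditioning set.
{M} contains no descendant of T and blocks every backdoor path.
No other singleton works — e.g. {A} leaves P3 open — so {M} is the unique smallest valid adjustment set.

{M}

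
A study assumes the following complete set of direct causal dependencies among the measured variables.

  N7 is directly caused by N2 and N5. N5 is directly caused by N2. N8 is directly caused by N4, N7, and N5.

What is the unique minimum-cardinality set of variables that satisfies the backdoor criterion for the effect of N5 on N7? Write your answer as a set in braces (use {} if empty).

Variables eligible for adjustment (non-descendants of N5, excluding N5 and N7): {N2, N4}.
Backdoor paths from N5 to N7:
  P1: N5 <- N2 -> N7
The empty set is not sufficient: P1 (N5 <- N2 -> N7) has no collider blocking it and no conditioned non-collider, so it is open.
Try {N2}:
  P1: blocked at fork node N2 ∈ conditioning set.
{N2} contains no descendant of N5 and blocks every backdoor path.
No other singleton works — e.g. {N4} leaves P1 open — so {N2} is the unique smallest valid adjustment set.

{N2}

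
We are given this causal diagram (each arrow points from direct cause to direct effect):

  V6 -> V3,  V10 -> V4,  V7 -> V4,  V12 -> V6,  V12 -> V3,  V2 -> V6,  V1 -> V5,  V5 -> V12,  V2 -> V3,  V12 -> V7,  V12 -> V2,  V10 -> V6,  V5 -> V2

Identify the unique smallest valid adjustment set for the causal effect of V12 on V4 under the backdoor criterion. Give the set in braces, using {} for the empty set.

Variables eligible for adjustment (non-descendants of V12, excluding V12 and V4): {V1, V10, V5}.
Backdoor paths from V12 to V4:
  P1: V12 <- V5 -> V2 -> V6 <- V10 -> V4
  P2: V12 <- V5 -> V2 -> V3 <- V6 <- V10 -> V4
Each backdoor path contains an unconditioned collider, so every path is already blocked with the empty conditioning set:
  P1: blocked at collider V6 (neither it nor any descendant is in the conditioning set).
  P2: blocked at collider V3 (neither it nor any descendant is in the conditioning set).
The empty set is therefore the unique smallest valid set.

{}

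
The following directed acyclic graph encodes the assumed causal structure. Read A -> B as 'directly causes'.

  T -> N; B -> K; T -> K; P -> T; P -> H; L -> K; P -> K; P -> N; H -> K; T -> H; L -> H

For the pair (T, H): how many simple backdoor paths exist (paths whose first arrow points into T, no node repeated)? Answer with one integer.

3

A backdoor path from T to H is any simple undirected path whose first edge points into T (i.e. leaves T via a parent).
Parents of T: {P}.
Enumerating:
  P1: T <- P -> H
  P2: T <- P -> K <- L -> H
  P3: T <- P -> K <- H
That exhausts the simple backdoor paths. Count: 3.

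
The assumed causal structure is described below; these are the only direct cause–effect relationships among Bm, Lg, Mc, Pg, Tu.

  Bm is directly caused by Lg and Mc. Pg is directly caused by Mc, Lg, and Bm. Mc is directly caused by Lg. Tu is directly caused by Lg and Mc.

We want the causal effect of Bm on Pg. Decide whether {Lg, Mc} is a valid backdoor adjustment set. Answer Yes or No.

Backdoor paths from Bm to Pg (paths whose first edge points into Bm):
  P1: Bm <- Lg -> Mc -> Pg
  P2: Bm <- Lg -> Pg
  P3: Bm <- Lg -> Tu <- Mc -> Pg
  P4: Bm <- Mc <- Lg -> Pg
  P5: Bm <- Mc -> Pg
  P6: Bm <- Mc -> Tu <- Lg -> Pg
Condition 1 (no descendant of Bm in the set): holds — descendants of Bm are {Pg}; none are in {Lg, Mc}.
Condition 2 (every backdoor path blocked by {Lg, Mc}):
  P1: blocked at fork node Lg ∈ conditioning set.
  P2: blocked at fork node Lg ∈ conditioning set.
  P3: blocked at fork node Lg ∈ conditioning set.
  P4: blocked at chain node Mc ∈ conditioning set.
  P5: blocked at fork node Mc ∈ conditioning set.
  P6: blocked at fork node Mc ∈ conditioning set.
{Lg, Mc} satisfies the backdoor criterion.

Yes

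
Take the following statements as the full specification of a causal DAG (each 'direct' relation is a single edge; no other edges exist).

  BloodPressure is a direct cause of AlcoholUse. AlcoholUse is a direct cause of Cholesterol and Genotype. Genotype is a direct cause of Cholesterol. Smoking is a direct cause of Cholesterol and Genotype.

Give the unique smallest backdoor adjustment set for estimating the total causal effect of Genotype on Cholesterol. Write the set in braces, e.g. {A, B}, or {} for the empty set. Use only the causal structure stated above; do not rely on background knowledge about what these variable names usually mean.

Variables eligible for adjustment (non-descendants of Genotype, excluding Genotype and Cholesterol): {AlcoholUse, BloodPressure, Smoking}.
Backdoor paths from Genotype to Cholesterol:
  P1: Genotype <- Smoking -> Cholesterol
  P2: Genotype <- AlcoholUse -> Cholesterol
The empty set is not sufficient: P1 (Genotype <- Smoking -> Cholesterol) has no collider blocking it and no conditioned non-collider, so it is open.
Try {AlcoholUse, Smoking}:
  P1: blocked at fork node Smoking ∈ conditioning set.
  P2: blocked at fork node AlcoholUse ∈ conditioning set.
{AlcoholUse, Smoking} contains no descendant of Genotype and blocks every backdoor path.
Every element of {AlcoholUse, Smoking} is needed (dropping AlcoholUse leaves P2 open; dropping Smoking leaves P1 open), so no proper subset is valid.
Among all size-2 subsets of the eligible variables, only {AlcoholUse, Smoking} blocks every backdoor path, so it is the unique smallest valid adjustment set.

{AlcoholUse, Smoking}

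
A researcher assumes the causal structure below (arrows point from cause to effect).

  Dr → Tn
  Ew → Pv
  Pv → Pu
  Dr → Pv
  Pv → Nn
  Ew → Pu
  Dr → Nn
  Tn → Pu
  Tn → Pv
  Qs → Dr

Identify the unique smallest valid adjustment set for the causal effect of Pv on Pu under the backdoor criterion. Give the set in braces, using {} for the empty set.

{Ew, Tn}

Variables eligible for adjustment (non-descendants of Pv, excluding Pv and Pu): {Dr, Ew, Qs, Tn}.
Backdoor paths from Pv to Pu:
  P1: Pv <- Ew -> Pu
  P2: Pv <- Dr -> Tn -> Pu
  P3: Pv <- Tn -> Pu
The empty set is not sufficient: P1 (Pv <- Ew -> Pu) has no collider blocking it and no conditioned non-collider, so it is open.
Try {Ew, Tn}:
  P1: blocked at fork node Ew ∈ conditioning set.
  P2: blocked at chain node Tn ∈ conditioning set.
  P3: blocked at fork node Tn ∈ conditioning set.
{Ew, Tn} contains no descendant of Pv and blocks every backdoor path.
Every element of {Ew, Tn} is needed (dropping Ew leaves P1 open; dropping Tn leaves P2 open), so no proper subset is valid.
Among all size-2 subsets of the eligible variables, only {Ew, Tn} blocks every backdoor path, so it is the unique smallest valid adjustment set.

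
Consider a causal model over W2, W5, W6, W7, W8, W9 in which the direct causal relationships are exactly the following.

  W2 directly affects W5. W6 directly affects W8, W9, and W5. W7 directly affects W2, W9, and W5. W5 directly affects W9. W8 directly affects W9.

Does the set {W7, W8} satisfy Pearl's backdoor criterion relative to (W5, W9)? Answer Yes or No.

No

Backdoor paths from W5 to W9 (paths whose first edge points into W5):
  P1: W5 <- W7 -> W9
  P2: W5 <- W2 <- W7 -> W9
  P3: W5 <- W6 -> W8 -> W9
  P4: W5 <- W6 -> W9
Condition 1 (no descendant of W5 in the set): holds — descendants of W5 are {W9}; none are in {W7, W8}.
Condition 2 (every backdoor path blocked by {W7, W8}):
  P1: blocked at fork node W7 ∈ conditioning set.
  P2: blocked at fork node W7 ∈ conditioning set.
  P3: blocked at chain node W8 ∈ conditioning set.
  P4: open — no interior node is in the conditioning set.
{W7, W8} does not satisfy the backdoor criterion.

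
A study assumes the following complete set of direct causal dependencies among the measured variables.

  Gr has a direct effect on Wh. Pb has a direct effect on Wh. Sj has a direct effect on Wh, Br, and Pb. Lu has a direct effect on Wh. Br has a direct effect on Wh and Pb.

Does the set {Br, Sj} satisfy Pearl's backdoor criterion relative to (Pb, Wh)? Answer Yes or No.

Yes

Backdoor paths from Pb to Wh (paths whose first edge points into Pb):
  P1: Pb <- Sj -> Br -> Wh
  P2: Pb <- Sj -> Wh
  P3: Pb <- Br <- Sj -> Wh
  P4: Pb <- Br -> Wh
Condition 1 (no descendant of Pb in the set): holds — descendants of Pb are {Wh}; none are in {Br, Sj}.
Condition 2 (every backdoor path blocked by {Br, Sj}):
  P1: blocked at fork node Sj ∈ conditioning set.
  P2: blocked at fork node Sj ∈ conditioning set.
  P3: blocked at chain node Br ∈ conditioning set.
  P4: blocked at fork node Br ∈ conditioning set.
{Br, Sj} satisfies the backdoor criterion.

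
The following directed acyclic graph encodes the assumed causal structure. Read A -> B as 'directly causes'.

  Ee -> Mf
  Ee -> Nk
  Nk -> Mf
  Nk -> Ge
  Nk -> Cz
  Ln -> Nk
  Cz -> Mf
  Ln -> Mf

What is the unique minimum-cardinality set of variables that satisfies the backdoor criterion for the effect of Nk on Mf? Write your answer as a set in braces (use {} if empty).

{Ee, Ln}

Variables eligible for adjustment (non-descendants of Nk, excluding Nk and Mf): {Ee, Ln}.
Backdoor paths from Nk to Mf:
  P1: Nk <- Ee -> Mf
  P2: Nk <- Ln -> Mf
The empty set is not sufficient: P1 (Nk <- Ee -> Mf) has no collider blocking it and no conditioned non-collider, so it is open.
Try {Ee, Ln}:
  P1: blocked at fork node Ee ∈ conditioning set.
  P2: blocked at fork node Ln ∈ conditioning set.
{Ee, Ln} contains no descendant of Nk and blocks every backdoor path.
Every element of {Ee, Ln} is needed (dropping Ee leaves P1 open; dropping Ln leaves P2 open), so no proper subset is valid.
Among all size-2 subsets of the eligible variables, only {Ee, Ln} blocks every backdoor path, so it is the unique smallest valid adjustment set.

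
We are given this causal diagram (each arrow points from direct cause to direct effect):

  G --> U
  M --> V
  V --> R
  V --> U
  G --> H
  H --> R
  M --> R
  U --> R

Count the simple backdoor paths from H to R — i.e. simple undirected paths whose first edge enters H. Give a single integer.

A backdoor path from H to R is any simple undirected path whose first edge points into H (i.e. leaves H via a parent).
Parents of H: {G}.
Enumerating:
  P1: H <- G -> U <- V <- M -> R
  P2: H <- G -> U <- V -> R
  P3: H <- G -> U -> R
That exhausts the simple backdoor paths. Count: 3.

3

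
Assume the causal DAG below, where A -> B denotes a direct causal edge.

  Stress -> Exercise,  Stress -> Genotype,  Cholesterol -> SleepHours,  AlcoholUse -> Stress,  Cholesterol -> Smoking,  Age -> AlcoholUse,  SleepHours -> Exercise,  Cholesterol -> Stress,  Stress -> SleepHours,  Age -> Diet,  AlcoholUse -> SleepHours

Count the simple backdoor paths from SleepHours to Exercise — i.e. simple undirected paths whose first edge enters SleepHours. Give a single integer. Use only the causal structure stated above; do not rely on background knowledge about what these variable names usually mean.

3

A backdoor path from SleepHours to Exercise is any simple undirected path whose first edge points into SleepHours (i.e. leaves SleepHours via a parent).
Parents of SleepHours: {AlcoholUse, Cholesterol, Stress}.
Enumerating:
  P1: SleepHours <- AlcoholUse -> Stress -> Exercise
  P2: SleepHours <- Cholesterol -> Stress -> Exercise
  P3: SleepHours <- Stress -> Exercise
That exhausts the simple backdoor paths. Count: 3.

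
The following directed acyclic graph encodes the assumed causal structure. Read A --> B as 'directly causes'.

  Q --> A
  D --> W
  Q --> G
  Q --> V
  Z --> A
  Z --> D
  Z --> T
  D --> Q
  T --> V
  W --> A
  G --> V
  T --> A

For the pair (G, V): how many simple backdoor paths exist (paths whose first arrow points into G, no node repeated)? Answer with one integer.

8

A backdoor path from G to V is any simple undirected path whose first edge points into G (i.e. leaves G via a parent).
Parents of G: {Q}.
Enumerating:
  P1: G <- Q <- D <- Z -> T -> V
  P2: G <- Q <- D <- Z -> A <- T -> V
  P3: G <- Q <- D -> W -> A <- Z -> T -> V
  P4: G <- Q <- D -> W -> A <- T -> V
  P5: G <- Q -> A <- Z -> T -> V
  P6: G <- Q -> A <- T -> V
  P7: G <- Q -> A <- W <- D <- Z -> T -> V
  P8: G <- Q -> V
That exhausts the simple backdoor paths. Count: 8.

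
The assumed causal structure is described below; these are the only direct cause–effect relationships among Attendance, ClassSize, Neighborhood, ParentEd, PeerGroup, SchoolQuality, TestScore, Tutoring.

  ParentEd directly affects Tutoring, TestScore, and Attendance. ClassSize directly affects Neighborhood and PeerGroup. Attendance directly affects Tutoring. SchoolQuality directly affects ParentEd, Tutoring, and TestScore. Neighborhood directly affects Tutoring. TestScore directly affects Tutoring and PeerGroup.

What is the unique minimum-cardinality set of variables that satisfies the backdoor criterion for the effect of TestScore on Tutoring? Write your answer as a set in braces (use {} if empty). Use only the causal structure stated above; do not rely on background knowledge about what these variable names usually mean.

Variables eligible for adjustment (non-descendants of TestScore, excluding TestScore and Tutoring): {Attendance, ClassSize, Neighborhood, ParentEd, SchoolQuality}.
Backdoor paths from TestScore to Tutoring:
  P1: TestScore <- SchoolQuality -> ParentEd -> Attendance -> Tutoring
  P2: TestScore <- SchoolQuality -> ParentEd -> Tutoring
  P3: TestScore <- SchoolQuality -> Tutoring
  P4: TestScore <- ParentEd <- SchoolQuality -> Tutoring
  P5: TestScore <- ParentEd -> Attendance -> Tutoring
  P6: TestScore <- ParentEd -> Tutoring
The empty set is not sufficient: P1 (TestScore <- SchoolQuality -> ParentEd -> Attendance -> Tutoring) has no collider blocking it and no conditioned non-collider, so it is open.
Try {ParentEd, SchoolQuality}:
  P1: blocked at fork node SchoolQuality ∈ conditioning set.
  P2: blocked at fork node SchoolQuality ∈ conditioning set.
  P3: blocked at fork node SchoolQuality ∈ conditioning set.
  P4: blocked at chain node ParentEd ∈ conditioning set.
  P5: blocked at fork node ParentEd ∈ conditioning set.
  P6: blocked at fork node ParentEd ∈ conditioning set.
{ParentEd, SchoolQuality} contains no descendant of TestScore and blocks every backdoor path.
Every element of {ParentEd, SchoolQuality} is needed (dropping ParentEd leaves P5 open; dropping SchoolQuality leaves P3 open), so no proper subset is valid.
Among all size-2 subsets of the eligible variables, only {ParentEd, SchoolQuality} blocks every backdoor path, so it is the unique smallest valid adjustment set.

{ParentEd, SchoolQuality}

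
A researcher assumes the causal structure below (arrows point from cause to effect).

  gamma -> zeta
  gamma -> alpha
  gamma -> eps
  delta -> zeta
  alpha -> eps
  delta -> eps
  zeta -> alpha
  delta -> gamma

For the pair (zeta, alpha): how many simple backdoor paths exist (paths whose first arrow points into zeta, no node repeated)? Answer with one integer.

A backdoor path from zeta to alpha is any simple undirected path whose first edge points into zeta (i.e. leaves zeta via a parent).
Parents of zeta: {delta, gamma}.
Enumerating:
  P1: zeta <- delta -> gamma -> alpha
  P2: zeta <- delta -> gamma -> eps <- alpha
  P3: zeta <- delta -> eps <- gamma -> alpha
  P4: zeta <- delta -> eps <- alpha
  P5: zeta <- gamma <- delta -> eps <- alpha
  P6: zeta <- gamma -> alpha
  P7: zeta <- gamma -> eps <- alpha
That exhausts the simple backdoor paths. Count: 7.

7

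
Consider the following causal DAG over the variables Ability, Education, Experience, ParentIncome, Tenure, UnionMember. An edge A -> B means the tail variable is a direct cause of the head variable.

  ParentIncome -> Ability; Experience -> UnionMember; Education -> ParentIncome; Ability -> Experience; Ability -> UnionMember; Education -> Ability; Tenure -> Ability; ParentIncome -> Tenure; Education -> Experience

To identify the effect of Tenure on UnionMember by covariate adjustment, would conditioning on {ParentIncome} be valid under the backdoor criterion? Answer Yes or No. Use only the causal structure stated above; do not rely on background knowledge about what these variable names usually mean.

Yes

Backdoor paths from Tenure to UnionMember (paths whose first edge points into Tenure):
  P1: Tenure <- ParentIncome <- Education -> Ability -> Experience -> UnionMember
  P2: Tenure <- ParentIncome <- Education -> Ability -> UnionMember
  P3: Tenure <- ParentIncome <- Education -> Experience <- Ability -> UnionMember
  P4: Tenure <- ParentIncome <- Education -> Experience -> UnionMember
  P5: Tenure <- ParentIncome -> Ability <- Education -> Experience -> UnionMember
  P6: Tenure <- ParentIncome -> Ability -> Experience -> UnionMember
  P7: Tenure <- ParentIncome -> Ability -> UnionMember
Condition 1 (no descendant of Tenure in the set): holds — descendants of Tenure are {Ability, Experience, UnionMember}; none are in {ParentIncome}.
Condition 2 (every backdoor path blocked by {ParentIncome}):
  P1: blocked at chain node ParentIncome ∈ conditioning set.
  P2: blocked at chain node ParentIncome ∈ conditioning set.
  P3: blocked at chain node ParentIncome ∈ conditioning set.
  P4: blocked at chain node ParentIncome ∈ conditioning set.
  P5: blocked at fork node ParentIncome ∈ conditioning set.
  P6: blocked at fork node ParentIncome ∈ conditioning set.
  P7: blocked at fork node ParentIncome ∈ conditioning set.
{ParentIncome} satisfies the backdoor criterion.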